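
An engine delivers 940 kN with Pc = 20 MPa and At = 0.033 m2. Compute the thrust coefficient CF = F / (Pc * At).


CF = 940000 / (20e6 * 0.033) = 1.42

1.42


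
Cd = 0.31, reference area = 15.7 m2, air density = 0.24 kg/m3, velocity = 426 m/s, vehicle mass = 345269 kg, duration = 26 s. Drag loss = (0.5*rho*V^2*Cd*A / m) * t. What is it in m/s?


D = 0.5 * 0.24 * 426^2 * 0.31 * 15.7 = 105989.24 N
a = 105989.24 / 345269 = 0.307 m/s2
dV = 0.307 * 26 = 8.0 m/s

8.0 m/s


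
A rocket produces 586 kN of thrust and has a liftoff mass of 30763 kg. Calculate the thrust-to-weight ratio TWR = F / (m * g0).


TWR = 586000 / (30763 * 9.81) = 1.94

1.94


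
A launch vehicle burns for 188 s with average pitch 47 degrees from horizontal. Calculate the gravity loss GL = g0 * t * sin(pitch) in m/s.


GL = 9.81 * 188 * sin(47 deg) = 1349 m/s

1349 m/s


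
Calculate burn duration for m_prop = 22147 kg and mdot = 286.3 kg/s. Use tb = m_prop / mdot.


tb = 22147 / 286.3 = 77.4 s

77.4 s


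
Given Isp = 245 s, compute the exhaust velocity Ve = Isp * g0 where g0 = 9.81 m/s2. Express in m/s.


Ve = Isp * g0 = 245 * 9.81 = 2403.5 m/s

2403.5 m/s


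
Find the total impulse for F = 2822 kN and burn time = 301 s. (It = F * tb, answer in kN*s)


It = 2822 * 301 = 849422 kN*s

849422 kN*s


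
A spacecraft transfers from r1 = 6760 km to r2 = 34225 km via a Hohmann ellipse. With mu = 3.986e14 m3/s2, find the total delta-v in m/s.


V1 = sqrt(mu/r1) = 7678.83 m/s
dV1 = V1*(sqrt(2*r2/(r1+r2)) - 1) = 2244.77 m/s
V2 = sqrt(mu/r2) = 3412.69 m/s
dV2 = V2*(1 - sqrt(2*r1/(r1+r2))) = 1452.62 m/s
Total dV = 3697 m/s

3697 m/s


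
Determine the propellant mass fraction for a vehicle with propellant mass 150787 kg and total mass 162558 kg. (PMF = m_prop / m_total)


PMF = 150787 / 162558 = 0.928

0.928


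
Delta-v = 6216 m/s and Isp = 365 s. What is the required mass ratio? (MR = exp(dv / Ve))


Ve = 365 * 9.81 = 3580.65 m/s
MR = exp(6216 / 3580.65) = 5.675

5.675


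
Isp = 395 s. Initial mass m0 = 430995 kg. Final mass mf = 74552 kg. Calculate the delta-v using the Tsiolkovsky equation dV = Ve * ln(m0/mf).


Ve = 395 * 9.81 = 3874.95 m/s
dV = 3874.95 * ln(430995/74552) = 6799 m/s

6799 m/s


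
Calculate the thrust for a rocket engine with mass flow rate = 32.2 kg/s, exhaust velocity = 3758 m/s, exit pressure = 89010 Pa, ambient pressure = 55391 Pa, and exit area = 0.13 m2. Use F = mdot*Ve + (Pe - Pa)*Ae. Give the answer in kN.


F = 32.2 * 3758 + (89010 - 55391) * 0.13 = 125378.0 N = 125.4 kN

125.4 kN


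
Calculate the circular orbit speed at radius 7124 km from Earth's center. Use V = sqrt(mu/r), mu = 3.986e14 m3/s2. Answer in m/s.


V = sqrt(3.986e14 / 7124000) = 7480 m/s

7480 m/s


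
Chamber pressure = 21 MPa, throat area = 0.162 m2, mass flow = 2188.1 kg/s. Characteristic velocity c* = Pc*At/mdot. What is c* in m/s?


c* = 21e6 * 0.162 / 2188.1 = 1555 m/s

1555 m/s


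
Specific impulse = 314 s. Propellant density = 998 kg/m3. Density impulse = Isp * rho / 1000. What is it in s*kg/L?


rho*Isp = 314 * 998 / 1000 = 313 s*kg/L

313 s*kg/L


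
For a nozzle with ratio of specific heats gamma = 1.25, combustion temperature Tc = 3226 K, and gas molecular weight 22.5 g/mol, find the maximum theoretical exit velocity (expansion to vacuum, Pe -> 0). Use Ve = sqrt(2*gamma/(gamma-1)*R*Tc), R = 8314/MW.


R = 8314 / 22.5 = 369.51 J/(kg.K)
Ve = sqrt(2 * 1.25 / (1.25 - 1) * 369.51 * 3226) = 3453 m/s

3453 m/s


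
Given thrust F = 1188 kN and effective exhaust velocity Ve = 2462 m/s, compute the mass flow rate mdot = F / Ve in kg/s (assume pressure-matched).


mdot = F / Ve = 1188000 / 2462 = 482.5 kg/s

482.5 kg/s


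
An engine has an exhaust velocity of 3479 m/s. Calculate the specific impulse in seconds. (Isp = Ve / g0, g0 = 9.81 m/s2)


Isp = Ve / g0 = 3479 / 9.81 = 354.6 s

354.6 s


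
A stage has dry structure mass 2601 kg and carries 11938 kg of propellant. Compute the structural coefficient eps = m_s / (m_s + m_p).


eps = 2601 / (2601 + 11938) = 0.1789

0.1789


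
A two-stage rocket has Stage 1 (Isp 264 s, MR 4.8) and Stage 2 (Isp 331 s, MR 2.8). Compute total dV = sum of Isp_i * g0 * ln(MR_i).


dV1 = 264 * 9.81 * ln(4.8) = 4062.5 m/s
dV2 = 331 * 9.81 * ln(2.8) = 3343.3 m/s
Total dV = 4062.5 + 3343.3 = 7405.8 m/s ~ 7406 m/s

7406 m/s


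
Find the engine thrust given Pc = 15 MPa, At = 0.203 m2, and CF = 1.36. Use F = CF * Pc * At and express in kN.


F = 1.36 * 15e6 * 0.203 = 4.1412e+06 N = 4141.2 kN

4141.2 kN


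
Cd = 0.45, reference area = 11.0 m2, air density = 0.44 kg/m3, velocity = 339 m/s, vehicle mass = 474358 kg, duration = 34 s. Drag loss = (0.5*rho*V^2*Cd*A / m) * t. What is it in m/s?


D = 0.5 * 0.44 * 339^2 * 0.45 * 11.0 = 125148.97 N
a = 125148.97 / 474358 = 0.2638 m/s2
dV = 0.2638 * 34 = 9.0 m/s

9.0 m/s


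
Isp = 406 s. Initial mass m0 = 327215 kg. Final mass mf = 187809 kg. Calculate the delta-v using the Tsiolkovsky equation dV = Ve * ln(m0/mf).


Ve = 406 * 9.81 = 3982.86 m/s
dV = 3982.86 * ln(327215/187809) = 2211 m/s

2211 m/s


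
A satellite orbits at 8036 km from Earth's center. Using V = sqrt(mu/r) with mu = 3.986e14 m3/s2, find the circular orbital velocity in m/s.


V = sqrt(3.986e14 / 8036000) = 7043 m/s

7043 m/s


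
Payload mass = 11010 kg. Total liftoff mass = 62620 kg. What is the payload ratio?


PR = 11010 / 62620 = 0.1758

0.1758


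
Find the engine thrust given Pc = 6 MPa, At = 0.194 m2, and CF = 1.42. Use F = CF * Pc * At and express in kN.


F = 1.42 * 6e6 * 0.194 = 1.6529e+06 N = 1652.9 kN

1652.9 kN


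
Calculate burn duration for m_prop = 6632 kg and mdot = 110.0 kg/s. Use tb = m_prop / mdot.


tb = 6632 / 110.0 = 60.3 s

60.3 s


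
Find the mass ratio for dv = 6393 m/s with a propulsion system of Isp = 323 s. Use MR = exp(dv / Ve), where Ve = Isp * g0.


Ve = 323 * 9.81 = 3168.63 m/s
MR = exp(6393 / 3168.63) = 7.52

7.52


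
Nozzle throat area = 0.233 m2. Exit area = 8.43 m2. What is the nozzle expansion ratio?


AR = 8.43 / 0.233 = 36.2

36.2


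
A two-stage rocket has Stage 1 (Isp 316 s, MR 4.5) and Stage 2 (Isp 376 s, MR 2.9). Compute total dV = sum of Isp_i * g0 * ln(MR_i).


dV1 = 316 * 9.81 * ln(4.5) = 4662.6 m/s
dV2 = 376 * 9.81 * ln(2.9) = 3927.2 m/s
Total dV = 4662.6 + 3927.2 = 8589.8 m/s ~ 8590 m/s

8590 m/s


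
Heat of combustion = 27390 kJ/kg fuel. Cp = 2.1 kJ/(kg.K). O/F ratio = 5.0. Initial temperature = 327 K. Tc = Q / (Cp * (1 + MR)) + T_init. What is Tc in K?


Tc = 27390 / (2.1 * (1 + 5.0)) + 327 = 2501 K

2501 K


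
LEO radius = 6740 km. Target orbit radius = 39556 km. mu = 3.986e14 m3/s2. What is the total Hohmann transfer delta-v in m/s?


V1 = sqrt(mu/r1) = 7690.22 m/s
dV1 = V1*(sqrt(2*r2/(r1+r2)) - 1) = 2362.61 m/s
V2 = sqrt(mu/r2) = 3174.41 m/s
dV2 = V2*(1 - sqrt(2*r1/(r1+r2))) = 1461.49 m/s
Total dV = 3824 m/s

3824 m/s


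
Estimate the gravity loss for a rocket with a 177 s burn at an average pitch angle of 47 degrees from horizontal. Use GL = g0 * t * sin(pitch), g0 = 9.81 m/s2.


GL = 9.81 * 177 * sin(47 deg) = 1270 m/s

1270 m/s


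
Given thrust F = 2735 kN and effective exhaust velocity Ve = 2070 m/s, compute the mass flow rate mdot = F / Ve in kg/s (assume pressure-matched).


mdot = F / Ve = 2735000 / 2070 = 1321.3 kg/s

1321.3 kg/s


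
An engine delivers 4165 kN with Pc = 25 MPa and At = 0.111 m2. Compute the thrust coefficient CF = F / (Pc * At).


CF = 4165000 / (25e6 * 0.111) = 1.5

1.5


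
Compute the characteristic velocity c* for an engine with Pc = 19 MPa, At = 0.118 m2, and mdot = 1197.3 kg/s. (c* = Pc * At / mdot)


c* = 19e6 * 0.118 / 1197.3 = 1873 m/s

1873 m/s


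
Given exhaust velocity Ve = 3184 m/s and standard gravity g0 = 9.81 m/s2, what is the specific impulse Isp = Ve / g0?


Isp = Ve / g0 = 3184 / 9.81 = 324.6 s

324.6 s


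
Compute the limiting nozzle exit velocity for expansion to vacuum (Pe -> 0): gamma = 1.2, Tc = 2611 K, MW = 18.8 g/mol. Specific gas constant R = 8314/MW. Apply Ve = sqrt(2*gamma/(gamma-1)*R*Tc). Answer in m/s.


R = 8314 / 18.8 = 442.23 J/(kg.K)
Ve = sqrt(2 * 1.2 / (1.2 - 1) * 442.23 * 2611) = 3722 m/s

3722 m/s


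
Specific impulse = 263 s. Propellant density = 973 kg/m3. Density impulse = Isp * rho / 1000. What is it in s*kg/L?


rho*Isp = 263 * 973 / 1000 = 256 s*kg/L

256 s*kg/L


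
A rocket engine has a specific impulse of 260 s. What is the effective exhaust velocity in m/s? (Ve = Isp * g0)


Ve = Isp * g0 = 260 * 9.81 = 2550.6 m/s

2550.6 m/s


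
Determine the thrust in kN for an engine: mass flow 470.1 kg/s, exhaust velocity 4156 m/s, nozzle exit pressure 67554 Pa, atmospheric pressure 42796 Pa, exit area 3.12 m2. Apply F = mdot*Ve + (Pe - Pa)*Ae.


F = 470.1 * 4156 + (67554 - 42796) * 3.12 = 2.0310e+06 N = 2031.0 kN

2031.0 kN


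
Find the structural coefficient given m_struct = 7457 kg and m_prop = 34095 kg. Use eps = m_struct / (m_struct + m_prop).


eps = 7457 / (7457 + 34095) = 0.1795

0.1795


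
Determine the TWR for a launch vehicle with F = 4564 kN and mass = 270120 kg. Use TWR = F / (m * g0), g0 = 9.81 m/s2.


TWR = 4564000 / (270120 * 9.81) = 1.72

1.72


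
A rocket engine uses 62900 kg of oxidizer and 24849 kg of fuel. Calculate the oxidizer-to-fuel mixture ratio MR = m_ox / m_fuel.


MR = 62900 / 24849 = 2.53

2.53


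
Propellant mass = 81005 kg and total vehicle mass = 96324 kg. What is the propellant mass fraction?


PMF = 81005 / 96324 = 0.841

0.841


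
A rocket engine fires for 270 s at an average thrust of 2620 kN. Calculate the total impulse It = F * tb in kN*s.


It = 2620 * 270 = 707400 kN*s

707400 kN*s


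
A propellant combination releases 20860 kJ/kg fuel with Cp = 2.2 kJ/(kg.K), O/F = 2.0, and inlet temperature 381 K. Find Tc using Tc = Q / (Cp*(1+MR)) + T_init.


Tc = 20860 / (2.2 * (1 + 2.0)) + 381 = 3542 K

3542 K


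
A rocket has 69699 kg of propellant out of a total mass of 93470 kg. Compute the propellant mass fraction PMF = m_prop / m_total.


PMF = 69699 / 93470 = 0.746

0.746


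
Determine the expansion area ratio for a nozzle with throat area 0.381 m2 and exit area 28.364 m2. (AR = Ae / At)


AR = 28.364 / 0.381 = 74.4

74.4


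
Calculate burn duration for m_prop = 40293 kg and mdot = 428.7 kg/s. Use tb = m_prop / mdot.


tb = 40293 / 428.7 = 94.0 s

94.0 s


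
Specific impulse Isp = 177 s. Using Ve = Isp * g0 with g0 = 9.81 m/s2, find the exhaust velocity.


Ve = Isp * g0 = 177 * 9.81 = 1736.4 m/s

1736.4 m/s


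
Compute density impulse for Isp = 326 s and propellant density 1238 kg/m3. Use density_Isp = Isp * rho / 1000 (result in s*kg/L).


rho*Isp = 326 * 1238 / 1000 = 404 s*kg/L

404 s*kg/L


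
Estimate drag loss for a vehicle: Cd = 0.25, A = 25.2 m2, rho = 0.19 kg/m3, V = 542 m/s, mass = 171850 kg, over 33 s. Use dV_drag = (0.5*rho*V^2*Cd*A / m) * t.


D = 0.5 * 0.19 * 542^2 * 0.25 * 25.2 = 175817.75 N
a = 175817.75 / 171850 = 1.0231 m/s2
dV = 1.0231 * 33 = 33.8 m/s

33.8 m/s


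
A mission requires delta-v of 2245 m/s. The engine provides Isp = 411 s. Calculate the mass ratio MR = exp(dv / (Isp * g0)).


Ve = 411 * 9.81 = 4031.91 m/s
MR = exp(2245 / 4031.91) = 1.745

1.745


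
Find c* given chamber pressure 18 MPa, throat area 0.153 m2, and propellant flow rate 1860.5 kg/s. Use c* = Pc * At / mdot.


c* = 18e6 * 0.153 / 1860.5 = 1480 m/s

1480 m/s


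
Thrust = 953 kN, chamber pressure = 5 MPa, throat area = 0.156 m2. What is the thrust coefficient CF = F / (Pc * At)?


CF = 953000 / (5e6 * 0.156) = 1.22

1.22


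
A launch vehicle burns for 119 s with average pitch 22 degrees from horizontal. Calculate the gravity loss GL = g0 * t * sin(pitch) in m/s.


GL = 9.81 * 119 * sin(22 deg) = 437 m/s

437 m/s


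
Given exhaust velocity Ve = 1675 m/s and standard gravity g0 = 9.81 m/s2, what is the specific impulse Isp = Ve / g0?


Isp = Ve / g0 = 1675 / 9.81 = 170.7 s

170.7 s


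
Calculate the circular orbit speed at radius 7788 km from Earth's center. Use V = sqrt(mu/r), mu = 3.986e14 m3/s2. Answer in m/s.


V = sqrt(3.986e14 / 7788000) = 7154 m/s

7154 m/s


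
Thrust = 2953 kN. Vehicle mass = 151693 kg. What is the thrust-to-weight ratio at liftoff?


TWR = 2953000 / (151693 * 9.81) = 1.98

1.98


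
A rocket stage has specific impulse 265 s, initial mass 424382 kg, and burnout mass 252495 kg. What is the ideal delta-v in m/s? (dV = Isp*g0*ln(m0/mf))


Ve = 265 * 9.81 = 2599.65 m/s
dV = 2599.65 * ln(424382/252495) = 1350 m/s

1350 m/s


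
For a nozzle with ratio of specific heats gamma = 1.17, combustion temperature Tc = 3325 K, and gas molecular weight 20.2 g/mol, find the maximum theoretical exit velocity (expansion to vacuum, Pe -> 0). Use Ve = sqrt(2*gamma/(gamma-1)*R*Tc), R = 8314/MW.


R = 8314 / 20.2 = 411.58 J/(kg.K)
Ve = sqrt(2 * 1.17 / (1.17 - 1) * 411.58 * 3325) = 4340 m/s

4340 m/s


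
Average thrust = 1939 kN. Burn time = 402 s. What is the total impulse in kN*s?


It = 1939 * 402 = 779478 kN*s

779478 kN*s


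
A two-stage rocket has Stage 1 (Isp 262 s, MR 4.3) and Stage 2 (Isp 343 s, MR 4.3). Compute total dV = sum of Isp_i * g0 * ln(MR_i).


dV1 = 262 * 9.81 * ln(4.3) = 3749.0 m/s
dV2 = 343 * 9.81 * ln(4.3) = 4908.0 m/s
Total dV = 3749.0 + 4908.0 = 8657.0 m/s ~ 8657 m/s

8657 m/s


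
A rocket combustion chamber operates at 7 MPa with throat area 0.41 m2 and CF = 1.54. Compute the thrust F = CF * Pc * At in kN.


F = 1.54 * 7e6 * 0.41 = 4.4198e+06 N = 4419.8 kN

4419.8 kN


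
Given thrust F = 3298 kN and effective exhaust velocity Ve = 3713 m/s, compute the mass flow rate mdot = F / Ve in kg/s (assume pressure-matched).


mdot = F / Ve = 3298000 / 3713 = 888.2 kg/s

888.2 kg/s


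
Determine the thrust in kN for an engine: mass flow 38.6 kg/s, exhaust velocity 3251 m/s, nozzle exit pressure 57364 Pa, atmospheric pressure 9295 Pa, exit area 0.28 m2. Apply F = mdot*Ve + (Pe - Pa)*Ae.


F = 38.6 * 3251 + (57364 - 9295) * 0.28 = 138948.0 N = 138.9 kN

138.9 kN


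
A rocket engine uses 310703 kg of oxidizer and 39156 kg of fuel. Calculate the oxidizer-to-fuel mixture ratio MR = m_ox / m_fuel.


MR = 310703 / 39156 = 7.94

7.94


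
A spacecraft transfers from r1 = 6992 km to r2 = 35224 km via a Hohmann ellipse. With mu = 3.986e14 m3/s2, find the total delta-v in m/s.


V1 = sqrt(mu/r1) = 7550.36 m/s
dV1 = V1*(sqrt(2*r2/(r1+r2)) - 1) = 2203.21 m/s
V2 = sqrt(mu/r2) = 3363.95 m/s
dV2 = V2*(1 - sqrt(2*r1/(r1+r2))) = 1427.85 m/s
Total dV = 3631 m/s

3631 m/s


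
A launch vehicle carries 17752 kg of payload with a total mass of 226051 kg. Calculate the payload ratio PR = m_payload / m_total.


PR = 17752 / 226051 = 0.0785

0.0785


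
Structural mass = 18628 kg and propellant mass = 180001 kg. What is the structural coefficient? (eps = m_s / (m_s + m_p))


eps = 18628 / (18628 + 180001) = 0.0938

0.0938


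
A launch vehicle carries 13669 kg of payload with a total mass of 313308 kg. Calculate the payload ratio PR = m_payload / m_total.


PR = 13669 / 313308 = 0.0436

0.0436


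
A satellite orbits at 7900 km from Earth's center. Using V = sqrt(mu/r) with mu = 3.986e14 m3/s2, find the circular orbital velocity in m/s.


V = sqrt(3.986e14 / 7900000) = 7103 m/s

7103 m/s


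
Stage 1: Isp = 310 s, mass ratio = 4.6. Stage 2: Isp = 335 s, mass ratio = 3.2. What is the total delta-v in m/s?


dV1 = 310 * 9.81 * ln(4.6) = 4640.9 m/s
dV2 = 335 * 9.81 * ln(3.2) = 3822.5 m/s
Total dV = 4640.9 + 3822.5 = 8463.4 m/s ~ 8463 m/s

8463 m/s


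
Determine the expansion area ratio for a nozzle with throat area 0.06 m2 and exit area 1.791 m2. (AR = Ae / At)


AR = 1.791 / 0.06 = 29.9

29.9


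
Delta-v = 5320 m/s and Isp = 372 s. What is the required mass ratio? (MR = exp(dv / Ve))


Ve = 372 * 9.81 = 3649.32 m/s
MR = exp(5320 / 3649.32) = 4.297

4.297


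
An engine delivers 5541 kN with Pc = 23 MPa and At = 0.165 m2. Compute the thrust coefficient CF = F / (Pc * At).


CF = 5541000 / (23e6 * 0.165) = 1.46

1.46


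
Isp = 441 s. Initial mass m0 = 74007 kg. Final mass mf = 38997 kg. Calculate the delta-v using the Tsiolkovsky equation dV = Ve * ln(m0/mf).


Ve = 441 * 9.81 = 4326.21 m/s
dV = 4326.21 * ln(74007/38997) = 2772 m/s

2772 m/s


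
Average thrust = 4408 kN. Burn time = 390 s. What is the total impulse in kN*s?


It = 4408 * 390 = 1719120 kN*s

1719120 kN*s


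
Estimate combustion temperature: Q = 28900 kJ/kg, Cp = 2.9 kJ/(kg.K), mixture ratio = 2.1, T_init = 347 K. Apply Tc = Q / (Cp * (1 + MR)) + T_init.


Tc = 28900 / (2.9 * (1 + 2.1)) + 347 = 3562 K

3562 K


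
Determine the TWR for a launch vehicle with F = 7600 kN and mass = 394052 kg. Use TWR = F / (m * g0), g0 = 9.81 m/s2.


TWR = 7600000 / (394052 * 9.81) = 1.97

1.97


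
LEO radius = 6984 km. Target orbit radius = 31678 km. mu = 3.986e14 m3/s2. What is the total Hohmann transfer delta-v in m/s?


V1 = sqrt(mu/r1) = 7554.69 m/s
dV1 = V1*(sqrt(2*r2/(r1+r2)) - 1) = 2116.24 m/s
V2 = sqrt(mu/r2) = 3547.23 m/s
dV2 = V2*(1 - sqrt(2*r1/(r1+r2))) = 1415.1 m/s
Total dV = 3531 m/s

3531 m/s


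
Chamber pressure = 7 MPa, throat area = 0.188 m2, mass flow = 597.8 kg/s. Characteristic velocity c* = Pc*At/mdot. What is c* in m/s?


c* = 7e6 * 0.188 / 597.8 = 2201 m/s

2201 m/s


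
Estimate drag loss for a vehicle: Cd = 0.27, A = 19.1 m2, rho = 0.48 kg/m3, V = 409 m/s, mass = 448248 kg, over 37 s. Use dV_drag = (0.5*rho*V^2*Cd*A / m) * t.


D = 0.5 * 0.48 * 409^2 * 0.27 * 19.1 = 207040.35 N
a = 207040.35 / 448248 = 0.4619 m/s2
dV = 0.4619 * 37 = 17.1 m/s

17.1 m/s


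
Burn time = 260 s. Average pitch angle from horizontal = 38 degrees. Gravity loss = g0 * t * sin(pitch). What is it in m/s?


GL = 9.81 * 260 * sin(38 deg) = 1570 m/s

1570 m/s


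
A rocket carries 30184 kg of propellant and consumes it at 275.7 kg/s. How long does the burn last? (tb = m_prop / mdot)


tb = 30184 / 275.7 = 109.5 s

109.5 s


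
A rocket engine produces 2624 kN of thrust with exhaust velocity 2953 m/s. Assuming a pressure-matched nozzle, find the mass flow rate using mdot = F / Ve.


mdot = F / Ve = 2624000 / 2953 = 888.6 kg/s

888.6 kg/s


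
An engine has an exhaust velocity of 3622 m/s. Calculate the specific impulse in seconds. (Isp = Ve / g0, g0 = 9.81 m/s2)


Isp = Ve / g0 = 3622 / 9.81 = 369.2 s

369.2 s


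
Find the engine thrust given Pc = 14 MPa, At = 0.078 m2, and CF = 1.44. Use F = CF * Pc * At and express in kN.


F = 1.44 * 14e6 * 0.078 = 1.5725e+06 N = 1572.5 kN

1572.5 kN


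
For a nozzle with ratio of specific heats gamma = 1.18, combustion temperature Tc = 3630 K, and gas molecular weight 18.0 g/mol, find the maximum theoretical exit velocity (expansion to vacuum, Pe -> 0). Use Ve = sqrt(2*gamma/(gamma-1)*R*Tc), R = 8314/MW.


R = 8314 / 18.0 = 461.89 J/(kg.K)
Ve = sqrt(2 * 1.18 / (1.18 - 1) * 461.89 * 3630) = 4689 m/s

4689 m/s


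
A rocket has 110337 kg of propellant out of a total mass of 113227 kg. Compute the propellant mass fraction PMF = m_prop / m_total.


PMF = 110337 / 113227 = 0.974

0.974


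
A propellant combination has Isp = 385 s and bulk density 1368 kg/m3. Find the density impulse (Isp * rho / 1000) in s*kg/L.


rho*Isp = 385 * 1368 / 1000 = 527 s*kg/L

527 s*kg/L


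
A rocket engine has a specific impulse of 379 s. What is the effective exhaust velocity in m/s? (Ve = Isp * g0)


Ve = Isp * g0 = 379 * 9.81 = 3718.0 m/s

3718.0 m/s


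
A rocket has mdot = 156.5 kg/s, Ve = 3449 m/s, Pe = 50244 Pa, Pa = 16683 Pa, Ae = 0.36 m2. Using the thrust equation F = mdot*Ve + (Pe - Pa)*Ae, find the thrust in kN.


F = 156.5 * 3449 + (50244 - 16683) * 0.36 = 551850.0 N = 551.9 kN

551.9 kN


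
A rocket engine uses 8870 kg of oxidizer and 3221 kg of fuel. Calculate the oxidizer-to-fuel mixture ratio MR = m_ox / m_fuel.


MR = 8870 / 3221 = 2.75

2.75


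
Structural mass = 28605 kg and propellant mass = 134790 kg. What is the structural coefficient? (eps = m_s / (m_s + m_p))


eps = 28605 / (28605 + 134790) = 0.1751

0.1751


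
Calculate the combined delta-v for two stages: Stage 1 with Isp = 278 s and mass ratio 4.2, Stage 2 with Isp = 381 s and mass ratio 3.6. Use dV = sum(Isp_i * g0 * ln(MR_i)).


dV1 = 278 * 9.81 * ln(4.2) = 3913.7 m/s
dV2 = 381 * 9.81 * ln(3.6) = 4787.6 m/s
Total dV = 3913.7 + 4787.6 = 8701.3 m/s ~ 8701 m/s

8701 m/s


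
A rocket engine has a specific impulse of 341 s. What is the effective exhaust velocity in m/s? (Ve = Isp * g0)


Ve = Isp * g0 = 341 * 9.81 = 3345.2 m/s

3345.2 m/s


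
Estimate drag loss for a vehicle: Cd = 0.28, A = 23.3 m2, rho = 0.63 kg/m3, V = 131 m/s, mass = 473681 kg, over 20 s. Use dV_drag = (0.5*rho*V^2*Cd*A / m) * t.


D = 0.5 * 0.63 * 131^2 * 0.28 * 23.3 = 35266.88 N
a = 35266.88 / 473681 = 0.0745 m/s2
dV = 0.0745 * 20 = 1.5 m/s

1.5 m/s


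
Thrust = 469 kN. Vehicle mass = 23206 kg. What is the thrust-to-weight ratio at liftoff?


TWR = 469000 / (23206 * 9.81) = 2.06

2.06


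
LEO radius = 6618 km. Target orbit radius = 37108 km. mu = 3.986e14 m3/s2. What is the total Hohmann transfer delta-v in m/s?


V1 = sqrt(mu/r1) = 7760.78 m/s
dV1 = V1*(sqrt(2*r2/(r1+r2)) - 1) = 2349.99 m/s
V2 = sqrt(mu/r2) = 3277.44 m/s
dV2 = V2*(1 - sqrt(2*r1/(r1+r2))) = 1474.24 m/s
Total dV = 3824 m/s

3824 m/s


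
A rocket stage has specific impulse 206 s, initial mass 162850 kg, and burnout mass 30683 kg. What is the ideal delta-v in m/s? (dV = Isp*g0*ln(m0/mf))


Ve = 206 * 9.81 = 2020.86 m/s
dV = 2020.86 * ln(162850/30683) = 3373 m/s

3373 m/s


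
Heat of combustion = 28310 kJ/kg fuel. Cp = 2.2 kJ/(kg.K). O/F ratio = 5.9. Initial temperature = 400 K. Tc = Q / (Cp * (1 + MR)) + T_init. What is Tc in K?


Tc = 28310 / (2.2 * (1 + 5.9)) + 400 = 2265 K

2265 K


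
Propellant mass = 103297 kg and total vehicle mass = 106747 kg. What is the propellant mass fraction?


PMF = 103297 / 106747 = 0.968

0.968


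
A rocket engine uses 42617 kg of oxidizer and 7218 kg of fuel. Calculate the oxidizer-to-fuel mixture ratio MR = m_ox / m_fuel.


MR = 42617 / 7218 = 5.9

5.9


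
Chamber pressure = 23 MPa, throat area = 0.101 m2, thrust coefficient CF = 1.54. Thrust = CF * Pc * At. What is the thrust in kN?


F = 1.54 * 23e6 * 0.101 = 3.5774e+06 N = 3577.4 kN

3577.4 kN


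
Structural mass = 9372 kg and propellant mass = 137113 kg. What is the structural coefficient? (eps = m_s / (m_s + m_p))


eps = 9372 / (9372 + 137113) = 0.064

0.064


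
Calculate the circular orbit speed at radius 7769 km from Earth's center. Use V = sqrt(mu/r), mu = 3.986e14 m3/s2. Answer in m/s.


V = sqrt(3.986e14 / 7769000) = 7163 m/s

7163 m/s


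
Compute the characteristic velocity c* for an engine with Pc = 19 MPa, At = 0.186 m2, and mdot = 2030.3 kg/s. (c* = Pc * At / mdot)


c* = 19e6 * 0.186 / 2030.3 = 1741 m/s

1741 m/s


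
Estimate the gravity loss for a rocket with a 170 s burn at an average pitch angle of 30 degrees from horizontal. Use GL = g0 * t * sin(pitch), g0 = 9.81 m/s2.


GL = 9.81 * 170 * sin(30 deg) = 834 m/s

834 m/s


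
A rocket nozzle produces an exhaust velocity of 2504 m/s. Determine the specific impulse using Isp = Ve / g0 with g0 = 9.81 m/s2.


Isp = Ve / g0 = 2504 / 9.81 = 255.2 s

255.2 s


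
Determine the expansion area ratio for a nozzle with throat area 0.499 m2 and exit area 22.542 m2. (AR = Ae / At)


AR = 22.542 / 0.499 = 45.2

45.2


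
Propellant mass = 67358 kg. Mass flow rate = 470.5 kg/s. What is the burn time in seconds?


tb = 67358 / 470.5 = 143.2 s

143.2 s


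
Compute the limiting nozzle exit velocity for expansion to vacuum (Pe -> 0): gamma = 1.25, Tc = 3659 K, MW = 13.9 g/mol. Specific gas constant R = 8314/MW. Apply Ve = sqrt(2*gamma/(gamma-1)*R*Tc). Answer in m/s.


R = 8314 / 13.9 = 598.13 J/(kg.K)
Ve = sqrt(2 * 1.25 / (1.25 - 1) * 598.13 * 3659) = 4678 m/s

4678 m/s


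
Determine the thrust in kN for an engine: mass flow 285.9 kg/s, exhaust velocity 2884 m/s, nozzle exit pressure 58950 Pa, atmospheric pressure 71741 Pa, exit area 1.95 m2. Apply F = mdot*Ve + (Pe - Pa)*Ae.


F = 285.9 * 2884 + (58950 - 71741) * 1.95 = 799593.0 N = 799.6 kN

799.6 kN


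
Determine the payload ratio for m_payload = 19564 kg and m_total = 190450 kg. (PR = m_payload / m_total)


PR = 19564 / 190450 = 0.1027

0.1027


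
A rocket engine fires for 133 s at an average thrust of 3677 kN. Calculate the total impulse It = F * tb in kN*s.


It = 3677 * 133 = 489041 kN*s

489041 kN*s


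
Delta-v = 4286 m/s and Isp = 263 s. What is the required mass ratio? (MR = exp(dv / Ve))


Ve = 263 * 9.81 = 2580.03 m/s
MR = exp(4286 / 2580.03) = 5.266

5.266


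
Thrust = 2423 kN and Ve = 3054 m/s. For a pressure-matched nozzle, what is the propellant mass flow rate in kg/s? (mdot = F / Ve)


mdot = F / Ve = 2423000 / 3054 = 793.4 kg/s

793.4 kg/s


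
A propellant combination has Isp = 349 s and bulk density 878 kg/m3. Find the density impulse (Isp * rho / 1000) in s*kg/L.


rho*Isp = 349 * 878 / 1000 = 306 s*kg/L

306 s*kg/L


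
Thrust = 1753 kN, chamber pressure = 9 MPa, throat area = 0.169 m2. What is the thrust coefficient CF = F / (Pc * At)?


CF = 1753000 / (9e6 * 0.169) = 1.15

1.15


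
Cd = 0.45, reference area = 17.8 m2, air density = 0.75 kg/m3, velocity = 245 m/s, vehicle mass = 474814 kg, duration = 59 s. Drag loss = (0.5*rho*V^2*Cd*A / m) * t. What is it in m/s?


D = 0.5 * 0.75 * 245^2 * 0.45 * 17.8 = 180300.09 N
a = 180300.09 / 474814 = 0.3797 m/s2
dV = 0.3797 * 59 = 22.4 m/s

22.4 m/s


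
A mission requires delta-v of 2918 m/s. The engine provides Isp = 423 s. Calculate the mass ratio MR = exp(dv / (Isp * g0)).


Ve = 423 * 9.81 = 4149.63 m/s
MR = exp(2918 / 4149.63) = 2.02

2.02


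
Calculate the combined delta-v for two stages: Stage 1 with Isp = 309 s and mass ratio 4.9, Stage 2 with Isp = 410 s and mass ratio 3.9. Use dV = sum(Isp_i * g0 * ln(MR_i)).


dV1 = 309 * 9.81 * ln(4.9) = 4817.4 m/s
dV2 = 410 * 9.81 * ln(3.9) = 5474.0 m/s
Total dV = 4817.4 + 5474.0 = 10291.4 m/s ~ 10291 m/s

10291 m/s


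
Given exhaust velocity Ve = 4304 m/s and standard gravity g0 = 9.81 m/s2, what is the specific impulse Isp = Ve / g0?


Isp = Ve / g0 = 4304 / 9.81 = 438.7 s

438.7 s


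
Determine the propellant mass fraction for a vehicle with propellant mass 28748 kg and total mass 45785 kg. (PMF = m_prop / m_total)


PMF = 28748 / 45785 = 0.628

0.628


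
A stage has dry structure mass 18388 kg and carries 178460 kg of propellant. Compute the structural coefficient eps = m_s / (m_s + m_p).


eps = 18388 / (18388 + 178460) = 0.0934

0.0934


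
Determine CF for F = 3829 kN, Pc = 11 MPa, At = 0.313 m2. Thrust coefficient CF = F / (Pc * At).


CF = 3829000 / (11e6 * 0.313) = 1.11

1.11


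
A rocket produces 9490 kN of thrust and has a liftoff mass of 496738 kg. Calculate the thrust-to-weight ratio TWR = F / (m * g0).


TWR = 9490000 / (496738 * 9.81) = 1.95

1.95


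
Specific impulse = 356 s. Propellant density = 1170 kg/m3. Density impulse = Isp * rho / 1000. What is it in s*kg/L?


rho*Isp = 356 * 1170 / 1000 = 417 s*kg/L

417 s*kg/L


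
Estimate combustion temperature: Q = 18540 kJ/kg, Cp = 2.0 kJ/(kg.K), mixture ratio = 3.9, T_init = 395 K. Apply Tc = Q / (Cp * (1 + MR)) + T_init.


Tc = 18540 / (2.0 * (1 + 3.9)) + 395 = 2287 K

2287 K


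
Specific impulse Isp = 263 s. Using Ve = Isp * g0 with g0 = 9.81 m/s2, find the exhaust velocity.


Ve = Isp * g0 = 263 * 9.81 = 2580.0 m/s

2580.0 m/s


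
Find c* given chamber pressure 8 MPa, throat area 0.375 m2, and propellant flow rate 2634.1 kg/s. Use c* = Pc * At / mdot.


c* = 8e6 * 0.375 / 2634.1 = 1139 m/s

1139 m/s


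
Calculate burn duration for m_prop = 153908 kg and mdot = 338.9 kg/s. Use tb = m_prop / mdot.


tb = 153908 / 338.9 = 454.1 s

454.1 s


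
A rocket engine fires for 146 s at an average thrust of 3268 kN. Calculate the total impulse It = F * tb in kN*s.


It = 3268 * 146 = 477128 kN*s

477128 kN*s


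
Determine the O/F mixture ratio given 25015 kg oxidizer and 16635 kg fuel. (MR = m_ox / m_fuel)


MR = 25015 / 16635 = 1.5

1.5


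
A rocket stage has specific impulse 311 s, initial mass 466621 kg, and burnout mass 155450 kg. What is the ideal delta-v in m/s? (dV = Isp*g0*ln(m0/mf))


Ve = 311 * 9.81 = 3050.91 m/s
dV = 3050.91 * ln(466621/155450) = 3354 m/s

3354 m/s


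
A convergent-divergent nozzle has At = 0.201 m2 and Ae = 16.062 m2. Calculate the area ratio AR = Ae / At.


AR = 16.062 / 0.201 = 79.9

79.9


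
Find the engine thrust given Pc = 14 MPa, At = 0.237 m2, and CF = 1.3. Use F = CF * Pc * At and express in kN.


F = 1.3 * 14e6 * 0.237 = 4.3134e+06 N = 4313.4 kN

4313.4 kN


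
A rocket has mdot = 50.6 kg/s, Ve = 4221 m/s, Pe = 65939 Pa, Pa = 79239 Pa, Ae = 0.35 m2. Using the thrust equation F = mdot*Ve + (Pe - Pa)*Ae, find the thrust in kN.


F = 50.6 * 4221 + (65939 - 79239) * 0.35 = 208928.0 N = 208.9 kN

208.9 kN


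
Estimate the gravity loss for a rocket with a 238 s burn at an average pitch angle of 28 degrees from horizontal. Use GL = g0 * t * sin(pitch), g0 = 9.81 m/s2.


GL = 9.81 * 238 * sin(28 deg) = 1096 m/s

1096 m/s


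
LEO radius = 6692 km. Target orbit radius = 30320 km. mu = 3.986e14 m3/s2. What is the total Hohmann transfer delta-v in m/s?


V1 = sqrt(mu/r1) = 7717.75 m/s
dV1 = V1*(sqrt(2*r2/(r1+r2)) - 1) = 2160.93 m/s
V2 = sqrt(mu/r2) = 3625.8 m/s
dV2 = V2*(1 - sqrt(2*r1/(r1+r2))) = 1445.45 m/s
Total dV = 3606 m/s

3606 m/s


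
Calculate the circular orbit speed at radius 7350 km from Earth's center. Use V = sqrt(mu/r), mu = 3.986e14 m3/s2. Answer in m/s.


V = sqrt(3.986e14 / 7350000) = 7364 m/s

7364 m/s


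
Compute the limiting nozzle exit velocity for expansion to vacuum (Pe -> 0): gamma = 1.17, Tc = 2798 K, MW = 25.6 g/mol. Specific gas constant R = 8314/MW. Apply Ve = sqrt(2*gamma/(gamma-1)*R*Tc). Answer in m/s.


R = 8314 / 25.6 = 324.77 J/(kg.K)
Ve = sqrt(2 * 1.17 / (1.17 - 1) * 324.77 * 2798) = 3537 m/s

3537 m/s


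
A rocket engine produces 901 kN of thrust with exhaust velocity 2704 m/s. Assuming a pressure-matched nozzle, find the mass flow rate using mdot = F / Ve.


mdot = F / Ve = 901000 / 2704 = 333.2 kg/s

333.2 kg/s


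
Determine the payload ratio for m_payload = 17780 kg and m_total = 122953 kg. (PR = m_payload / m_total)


PR = 17780 / 122953 = 0.1446

0.1446


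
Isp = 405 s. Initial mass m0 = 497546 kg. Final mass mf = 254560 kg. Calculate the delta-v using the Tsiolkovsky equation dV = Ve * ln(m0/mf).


Ve = 405 * 9.81 = 3973.05 m/s
dV = 3973.05 * ln(497546/254560) = 2663 m/s

2663 m/s


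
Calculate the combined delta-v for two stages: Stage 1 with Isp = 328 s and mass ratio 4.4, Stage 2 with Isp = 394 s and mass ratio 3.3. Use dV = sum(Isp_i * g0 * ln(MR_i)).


dV1 = 328 * 9.81 * ln(4.4) = 4767.3 m/s
dV2 = 394 * 9.81 * ln(3.3) = 4614.7 m/s
Total dV = 4767.3 + 4614.7 = 9382.0 m/s ~ 9382 m/s

9382 m/s


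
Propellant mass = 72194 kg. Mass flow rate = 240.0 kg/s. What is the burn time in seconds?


tb = 72194 / 240.0 = 300.8 s

300.8 s


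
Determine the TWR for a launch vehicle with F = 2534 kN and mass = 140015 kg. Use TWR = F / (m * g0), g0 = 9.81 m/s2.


TWR = 2534000 / (140015 * 9.81) = 1.84

1.84


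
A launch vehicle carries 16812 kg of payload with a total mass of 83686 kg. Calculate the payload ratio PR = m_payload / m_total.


PR = 16812 / 83686 = 0.2009

0.2009


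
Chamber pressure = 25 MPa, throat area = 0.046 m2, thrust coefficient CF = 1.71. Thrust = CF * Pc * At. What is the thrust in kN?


F = 1.71 * 25e6 * 0.046 = 1.9665e+06 N = 1966.5 kN

1966.5 kN


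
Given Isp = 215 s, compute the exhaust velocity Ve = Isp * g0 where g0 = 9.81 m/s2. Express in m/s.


Ve = Isp * g0 = 215 * 9.81 = 2109.2 m/s

2109.2 m/s


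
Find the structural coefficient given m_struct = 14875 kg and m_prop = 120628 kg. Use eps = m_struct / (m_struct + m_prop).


eps = 14875 / (14875 + 120628) = 0.1098

0.1098


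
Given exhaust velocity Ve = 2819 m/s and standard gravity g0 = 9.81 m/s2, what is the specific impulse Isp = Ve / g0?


Isp = Ve / g0 = 2819 / 9.81 = 287.4 s

287.4 s


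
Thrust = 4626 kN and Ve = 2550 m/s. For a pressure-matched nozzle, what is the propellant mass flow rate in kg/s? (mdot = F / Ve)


mdot = F / Ve = 4626000 / 2550 = 1814.1 kg/s

1814.1 kg/s


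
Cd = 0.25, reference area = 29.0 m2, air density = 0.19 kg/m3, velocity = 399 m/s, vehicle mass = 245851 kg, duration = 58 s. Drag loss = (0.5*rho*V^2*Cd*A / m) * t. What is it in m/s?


D = 0.5 * 0.19 * 399^2 * 0.25 * 29.0 = 109649.69 N
a = 109649.69 / 245851 = 0.446 m/s2
dV = 0.446 * 58 = 25.9 m/s

25.9 m/s


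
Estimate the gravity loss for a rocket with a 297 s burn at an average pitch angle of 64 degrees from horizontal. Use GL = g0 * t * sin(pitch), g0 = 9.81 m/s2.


GL = 9.81 * 297 * sin(64 deg) = 2619 m/s

2619 m/s


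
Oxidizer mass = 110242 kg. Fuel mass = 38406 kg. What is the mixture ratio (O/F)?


MR = 110242 / 38406 = 2.87

2.87


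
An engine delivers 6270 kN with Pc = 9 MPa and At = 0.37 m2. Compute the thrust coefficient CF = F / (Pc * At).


CF = 6270000 / (9e6 * 0.37) = 1.88

1.88


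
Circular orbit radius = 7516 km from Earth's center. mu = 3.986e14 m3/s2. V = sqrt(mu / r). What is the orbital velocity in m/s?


V = sqrt(3.986e14 / 7516000) = 7282 m/s

7282 m/s


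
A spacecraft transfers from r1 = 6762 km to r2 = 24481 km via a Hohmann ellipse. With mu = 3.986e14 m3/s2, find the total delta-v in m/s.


V1 = sqrt(mu/r1) = 7677.7 m/s
dV1 = V1*(sqrt(2*r2/(r1+r2)) - 1) = 1933.65 m/s
V2 = sqrt(mu/r2) = 4035.1 m/s
dV2 = V2*(1 - sqrt(2*r1/(r1+r2))) = 1380.31 m/s
Total dV = 3314 m/s

3314 m/s


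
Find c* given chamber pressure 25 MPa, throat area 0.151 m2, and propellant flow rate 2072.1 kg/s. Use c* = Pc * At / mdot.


c* = 25e6 * 0.151 / 2072.1 = 1822 m/s

1822 m/s


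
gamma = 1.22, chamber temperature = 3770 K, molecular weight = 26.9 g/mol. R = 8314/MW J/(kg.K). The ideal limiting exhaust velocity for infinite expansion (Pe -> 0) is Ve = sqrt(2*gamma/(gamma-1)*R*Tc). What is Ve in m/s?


R = 8314 / 26.9 = 309.07 J/(kg.K)
Ve = sqrt(2 * 1.22 / (1.22 - 1) * 309.07 * 3770) = 3595 m/s

3595 m/s


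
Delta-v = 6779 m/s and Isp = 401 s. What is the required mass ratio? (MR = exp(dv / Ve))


Ve = 401 * 9.81 = 3933.81 m/s
MR = exp(6779 / 3933.81) = 5.603

5.603


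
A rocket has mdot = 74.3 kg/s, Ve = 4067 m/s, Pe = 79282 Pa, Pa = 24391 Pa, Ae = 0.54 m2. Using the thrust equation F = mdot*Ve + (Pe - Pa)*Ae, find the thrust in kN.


F = 74.3 * 4067 + (79282 - 24391) * 0.54 = 331819.0 N = 331.8 kN

331.8 kN


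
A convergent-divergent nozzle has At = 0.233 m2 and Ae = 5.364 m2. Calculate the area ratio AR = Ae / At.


AR = 5.364 / 0.233 = 23.0

23.0


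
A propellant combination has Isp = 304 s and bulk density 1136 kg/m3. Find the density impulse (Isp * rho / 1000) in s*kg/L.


rho*Isp = 304 * 1136 / 1000 = 345 s*kg/L

345 s*kg/L


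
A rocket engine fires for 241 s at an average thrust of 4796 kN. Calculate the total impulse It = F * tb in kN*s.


It = 4796 * 241 = 1155836 kN*s

1155836 kN*s


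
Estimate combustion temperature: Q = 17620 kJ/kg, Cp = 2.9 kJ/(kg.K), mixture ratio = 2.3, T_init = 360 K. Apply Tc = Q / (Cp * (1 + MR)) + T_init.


Tc = 17620 / (2.9 * (1 + 2.3)) + 360 = 2201 K

2201 K


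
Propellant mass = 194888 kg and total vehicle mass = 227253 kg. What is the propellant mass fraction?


PMF = 194888 / 227253 = 0.858

0.858


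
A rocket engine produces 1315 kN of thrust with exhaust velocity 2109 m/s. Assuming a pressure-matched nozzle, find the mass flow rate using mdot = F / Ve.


mdot = F / Ve = 1315000 / 2109 = 623.5 kg/s

623.5 kg/s


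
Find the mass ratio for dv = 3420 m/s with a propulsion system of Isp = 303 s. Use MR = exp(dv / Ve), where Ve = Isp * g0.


Ve = 303 * 9.81 = 2972.43 m/s
MR = exp(3420 / 2972.43) = 3.16

3.16


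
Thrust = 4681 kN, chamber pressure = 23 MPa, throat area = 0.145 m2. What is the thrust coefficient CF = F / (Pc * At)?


CF = 4681000 / (23e6 * 0.145) = 1.4

1.4


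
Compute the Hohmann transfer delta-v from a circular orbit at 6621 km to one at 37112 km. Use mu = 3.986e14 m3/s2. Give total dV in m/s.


V1 = sqrt(mu/r1) = 7759.02 m/s
dV1 = V1*(sqrt(2*r2/(r1+r2)) - 1) = 2349.19 m/s
V2 = sqrt(mu/r2) = 3277.26 m/s
dV2 = V2*(1 - sqrt(2*r1/(r1+r2))) = 1473.9 m/s
Total dV = 3823 m/s

3823 m/s


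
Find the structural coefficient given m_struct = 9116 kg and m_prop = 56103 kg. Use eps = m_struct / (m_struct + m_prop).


eps = 9116 / (9116 + 56103) = 0.1398

0.1398


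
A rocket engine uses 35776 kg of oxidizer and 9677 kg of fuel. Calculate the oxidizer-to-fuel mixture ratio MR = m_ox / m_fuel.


MR = 35776 / 9677 = 3.7

3.7


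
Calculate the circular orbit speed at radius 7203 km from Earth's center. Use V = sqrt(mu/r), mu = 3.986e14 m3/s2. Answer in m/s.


V = sqrt(3.986e14 / 7203000) = 7439 m/s

7439 m/s


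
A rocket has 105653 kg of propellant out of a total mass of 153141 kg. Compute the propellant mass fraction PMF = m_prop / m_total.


PMF = 105653 / 153141 = 0.69

0.69


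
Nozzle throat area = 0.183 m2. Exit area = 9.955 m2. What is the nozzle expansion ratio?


AR = 9.955 / 0.183 = 54.4

54.4


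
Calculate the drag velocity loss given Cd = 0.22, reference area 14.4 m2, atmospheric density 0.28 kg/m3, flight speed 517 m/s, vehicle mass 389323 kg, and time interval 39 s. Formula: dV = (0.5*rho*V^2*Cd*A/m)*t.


D = 0.5 * 0.28 * 517^2 * 0.22 * 14.4 = 118548.02 N
a = 118548.02 / 389323 = 0.3045 m/s2
dV = 0.3045 * 39 = 11.9 m/s

11.9 m/s


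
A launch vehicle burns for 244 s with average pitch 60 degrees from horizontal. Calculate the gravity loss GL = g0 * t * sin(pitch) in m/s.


GL = 9.81 * 244 * sin(60 deg) = 2073 m/s

2073 m/s


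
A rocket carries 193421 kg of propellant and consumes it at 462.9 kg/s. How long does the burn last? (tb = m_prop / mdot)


tb = 193421 / 462.9 = 417.8 s

417.8 s


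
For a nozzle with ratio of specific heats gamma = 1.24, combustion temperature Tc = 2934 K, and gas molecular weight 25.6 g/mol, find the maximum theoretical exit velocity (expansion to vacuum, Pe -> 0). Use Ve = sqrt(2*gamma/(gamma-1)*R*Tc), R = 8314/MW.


R = 8314 / 25.6 = 324.77 J/(kg.K)
Ve = sqrt(2 * 1.24 / (1.24 - 1) * 324.77 * 2934) = 3138 m/s

3138 m/s


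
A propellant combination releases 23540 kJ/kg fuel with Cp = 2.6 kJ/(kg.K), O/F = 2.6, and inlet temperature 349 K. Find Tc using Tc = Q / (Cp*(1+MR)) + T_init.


Tc = 23540 / (2.6 * (1 + 2.6)) + 349 = 2864 K

2864 K


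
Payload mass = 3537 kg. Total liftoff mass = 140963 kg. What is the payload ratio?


PR = 3537 / 140963 = 0.0251

0.0251


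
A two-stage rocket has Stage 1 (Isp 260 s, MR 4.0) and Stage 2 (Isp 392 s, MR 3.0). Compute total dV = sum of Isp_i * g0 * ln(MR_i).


dV1 = 260 * 9.81 * ln(4.0) = 3535.9 m/s
dV2 = 392 * 9.81 * ln(3.0) = 4224.7 m/s
Total dV = 3535.9 + 4224.7 = 7760.6 m/s ~ 7761 m/s

7761 m/s


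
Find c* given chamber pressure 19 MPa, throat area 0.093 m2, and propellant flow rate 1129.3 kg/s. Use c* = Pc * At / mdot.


c* = 19e6 * 0.093 / 1129.3 = 1565 m/s

1565 m/s
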